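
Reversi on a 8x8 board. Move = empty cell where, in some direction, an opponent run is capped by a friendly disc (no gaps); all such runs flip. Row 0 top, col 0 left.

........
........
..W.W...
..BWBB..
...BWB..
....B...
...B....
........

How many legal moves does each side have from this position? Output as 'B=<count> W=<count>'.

Answer: B=5 W=7

Derivation:
-- B to move --
(1,1): no bracket -> illegal
(1,2): flips 1 -> legal
(1,3): flips 1 -> legal
(1,4): flips 1 -> legal
(1,5): no bracket -> illegal
(2,1): no bracket -> illegal
(2,3): flips 1 -> legal
(2,5): no bracket -> illegal
(3,1): no bracket -> illegal
(4,2): no bracket -> illegal
(5,3): flips 1 -> legal
(5,5): no bracket -> illegal
B mobility = 5
-- W to move --
(2,1): no bracket -> illegal
(2,3): no bracket -> illegal
(2,5): no bracket -> illegal
(2,6): flips 1 -> legal
(3,1): flips 1 -> legal
(3,6): flips 2 -> legal
(4,1): no bracket -> illegal
(4,2): flips 2 -> legal
(4,6): flips 2 -> legal
(5,2): no bracket -> illegal
(5,3): flips 1 -> legal
(5,5): no bracket -> illegal
(5,6): no bracket -> illegal
(6,2): no bracket -> illegal
(6,4): flips 1 -> legal
(6,5): no bracket -> illegal
(7,2): no bracket -> illegal
(7,3): no bracket -> illegal
(7,4): no bracket -> illegal
W mobility = 7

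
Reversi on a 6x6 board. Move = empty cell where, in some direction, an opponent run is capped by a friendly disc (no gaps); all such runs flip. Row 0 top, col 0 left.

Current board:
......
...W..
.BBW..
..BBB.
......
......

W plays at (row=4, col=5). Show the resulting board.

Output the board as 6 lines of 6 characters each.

Answer: ......
...W..
.BBW..
..BBW.
.....W
......

Derivation:
Place W at (4,5); scan 8 dirs for brackets.
Dir NW: opp run (3,4) capped by W -> flip
Dir N: first cell '.' (not opp) -> no flip
Dir NE: edge -> no flip
Dir W: first cell '.' (not opp) -> no flip
Dir E: edge -> no flip
Dir SW: first cell '.' (not opp) -> no flip
Dir S: first cell '.' (not opp) -> no flip
Dir SE: edge -> no flip
All flips: (3,4)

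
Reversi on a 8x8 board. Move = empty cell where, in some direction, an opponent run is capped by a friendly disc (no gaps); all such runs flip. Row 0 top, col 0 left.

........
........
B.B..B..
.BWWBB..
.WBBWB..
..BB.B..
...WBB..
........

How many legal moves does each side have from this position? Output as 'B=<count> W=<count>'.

-- B to move --
(2,1): flips 1 -> legal
(2,3): flips 1 -> legal
(2,4): flips 1 -> legal
(3,0): flips 1 -> legal
(4,0): flips 1 -> legal
(5,0): no bracket -> illegal
(5,1): flips 1 -> legal
(5,4): flips 1 -> legal
(6,2): flips 1 -> legal
(7,2): no bracket -> illegal
(7,3): flips 1 -> legal
(7,4): flips 1 -> legal
B mobility = 10
-- W to move --
(1,0): no bracket -> illegal
(1,1): flips 1 -> legal
(1,2): flips 1 -> legal
(1,3): no bracket -> illegal
(1,4): no bracket -> illegal
(1,5): no bracket -> illegal
(1,6): no bracket -> illegal
(2,1): flips 1 -> legal
(2,3): no bracket -> illegal
(2,4): flips 1 -> legal
(2,6): flips 1 -> legal
(3,0): flips 1 -> legal
(3,6): flips 2 -> legal
(4,0): no bracket -> illegal
(4,6): flips 1 -> legal
(5,1): flips 1 -> legal
(5,4): flips 1 -> legal
(5,6): no bracket -> illegal
(6,1): no bracket -> illegal
(6,2): flips 3 -> legal
(6,6): flips 3 -> legal
(7,3): no bracket -> illegal
(7,4): no bracket -> illegal
(7,5): no bracket -> illegal
(7,6): no bracket -> illegal
W mobility = 12

Answer: B=10 W=12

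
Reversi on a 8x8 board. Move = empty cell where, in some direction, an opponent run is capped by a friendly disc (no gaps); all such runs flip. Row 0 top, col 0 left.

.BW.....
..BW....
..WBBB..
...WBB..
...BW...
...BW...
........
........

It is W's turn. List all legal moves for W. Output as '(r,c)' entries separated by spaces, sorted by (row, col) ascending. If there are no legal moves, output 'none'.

Answer: (0,0) (1,1) (1,4) (1,5) (2,6) (3,2) (3,6) (4,2) (4,6) (5,2) (6,2) (6,3)

Derivation:
(0,0): flips 1 -> legal
(0,3): no bracket -> illegal
(1,0): no bracket -> illegal
(1,1): flips 1 -> legal
(1,4): flips 2 -> legal
(1,5): flips 1 -> legal
(1,6): no bracket -> illegal
(2,1): no bracket -> illegal
(2,6): flips 4 -> legal
(3,2): flips 1 -> legal
(3,6): flips 2 -> legal
(4,2): flips 1 -> legal
(4,5): no bracket -> illegal
(4,6): flips 2 -> legal
(5,2): flips 1 -> legal
(6,2): flips 1 -> legal
(6,3): flips 2 -> legal
(6,4): no bracket -> illegal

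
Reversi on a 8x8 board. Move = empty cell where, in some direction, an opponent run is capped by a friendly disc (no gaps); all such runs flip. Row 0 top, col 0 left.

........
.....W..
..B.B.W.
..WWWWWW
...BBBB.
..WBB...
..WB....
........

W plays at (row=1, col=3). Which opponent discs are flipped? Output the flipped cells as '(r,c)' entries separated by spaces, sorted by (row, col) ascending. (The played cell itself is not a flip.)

Dir NW: first cell '.' (not opp) -> no flip
Dir N: first cell '.' (not opp) -> no flip
Dir NE: first cell '.' (not opp) -> no flip
Dir W: first cell '.' (not opp) -> no flip
Dir E: first cell '.' (not opp) -> no flip
Dir SW: opp run (2,2), next='.' -> no flip
Dir S: first cell '.' (not opp) -> no flip
Dir SE: opp run (2,4) capped by W -> flip

Answer: (2,4)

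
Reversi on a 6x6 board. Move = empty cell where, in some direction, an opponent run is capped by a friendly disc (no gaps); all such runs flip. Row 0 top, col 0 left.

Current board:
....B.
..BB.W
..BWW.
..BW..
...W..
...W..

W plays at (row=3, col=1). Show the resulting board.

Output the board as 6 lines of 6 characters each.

Place W at (3,1); scan 8 dirs for brackets.
Dir NW: first cell '.' (not opp) -> no flip
Dir N: first cell '.' (not opp) -> no flip
Dir NE: opp run (2,2) (1,3) (0,4), next=edge -> no flip
Dir W: first cell '.' (not opp) -> no flip
Dir E: opp run (3,2) capped by W -> flip
Dir SW: first cell '.' (not opp) -> no flip
Dir S: first cell '.' (not opp) -> no flip
Dir SE: first cell '.' (not opp) -> no flip
All flips: (3,2)

Answer: ....B.
..BB.W
..BWW.
.WWW..
...W..
...W..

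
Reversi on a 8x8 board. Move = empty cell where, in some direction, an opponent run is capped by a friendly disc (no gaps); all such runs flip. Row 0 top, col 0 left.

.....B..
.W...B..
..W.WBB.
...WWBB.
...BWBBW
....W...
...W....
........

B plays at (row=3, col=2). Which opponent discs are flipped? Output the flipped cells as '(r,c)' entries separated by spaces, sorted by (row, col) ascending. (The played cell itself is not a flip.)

Dir NW: first cell '.' (not opp) -> no flip
Dir N: opp run (2,2), next='.' -> no flip
Dir NE: first cell '.' (not opp) -> no flip
Dir W: first cell '.' (not opp) -> no flip
Dir E: opp run (3,3) (3,4) capped by B -> flip
Dir SW: first cell '.' (not opp) -> no flip
Dir S: first cell '.' (not opp) -> no flip
Dir SE: first cell 'B' (not opp) -> no flip

Answer: (3,3) (3,4)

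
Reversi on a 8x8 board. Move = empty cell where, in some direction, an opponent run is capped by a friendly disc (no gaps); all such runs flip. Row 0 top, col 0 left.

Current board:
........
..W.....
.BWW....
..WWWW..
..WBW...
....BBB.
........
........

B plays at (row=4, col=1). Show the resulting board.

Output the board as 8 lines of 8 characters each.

Place B at (4,1); scan 8 dirs for brackets.
Dir NW: first cell '.' (not opp) -> no flip
Dir N: first cell '.' (not opp) -> no flip
Dir NE: opp run (3,2) (2,3), next='.' -> no flip
Dir W: first cell '.' (not opp) -> no flip
Dir E: opp run (4,2) capped by B -> flip
Dir SW: first cell '.' (not opp) -> no flip
Dir S: first cell '.' (not opp) -> no flip
Dir SE: first cell '.' (not opp) -> no flip
All flips: (4,2)

Answer: ........
..W.....
.BWW....
..WWWW..
.BBBW...
....BBB.
........
........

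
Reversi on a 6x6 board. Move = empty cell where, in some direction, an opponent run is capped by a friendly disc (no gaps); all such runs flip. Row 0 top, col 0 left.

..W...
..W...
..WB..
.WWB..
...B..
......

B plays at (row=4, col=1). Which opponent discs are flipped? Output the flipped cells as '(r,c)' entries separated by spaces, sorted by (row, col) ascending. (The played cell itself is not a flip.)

Answer: (3,2)

Derivation:
Dir NW: first cell '.' (not opp) -> no flip
Dir N: opp run (3,1), next='.' -> no flip
Dir NE: opp run (3,2) capped by B -> flip
Dir W: first cell '.' (not opp) -> no flip
Dir E: first cell '.' (not opp) -> no flip
Dir SW: first cell '.' (not opp) -> no flip
Dir S: first cell '.' (not opp) -> no flip
Dir SE: first cell '.' (not opp) -> no flip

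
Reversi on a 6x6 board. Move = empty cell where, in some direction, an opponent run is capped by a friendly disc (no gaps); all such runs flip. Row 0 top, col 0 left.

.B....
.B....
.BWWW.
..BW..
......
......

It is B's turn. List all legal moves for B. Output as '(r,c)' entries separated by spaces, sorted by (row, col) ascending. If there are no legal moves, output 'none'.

(1,2): flips 1 -> legal
(1,3): no bracket -> illegal
(1,4): flips 1 -> legal
(1,5): no bracket -> illegal
(2,5): flips 3 -> legal
(3,1): no bracket -> illegal
(3,4): flips 1 -> legal
(3,5): no bracket -> illegal
(4,2): no bracket -> illegal
(4,3): no bracket -> illegal
(4,4): flips 2 -> legal

Answer: (1,2) (1,4) (2,5) (3,4) (4,4)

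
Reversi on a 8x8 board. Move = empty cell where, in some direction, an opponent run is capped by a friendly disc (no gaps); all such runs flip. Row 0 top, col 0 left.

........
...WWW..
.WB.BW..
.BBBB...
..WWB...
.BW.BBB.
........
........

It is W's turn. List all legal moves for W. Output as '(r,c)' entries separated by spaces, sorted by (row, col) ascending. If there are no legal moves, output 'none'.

Answer: (1,2) (2,0) (2,3) (3,5) (4,0) (4,1) (4,5) (5,0) (6,0) (6,4) (6,5)

Derivation:
(1,1): no bracket -> illegal
(1,2): flips 2 -> legal
(2,0): flips 1 -> legal
(2,3): flips 3 -> legal
(3,0): no bracket -> illegal
(3,5): flips 1 -> legal
(4,0): flips 2 -> legal
(4,1): flips 1 -> legal
(4,5): flips 1 -> legal
(4,6): no bracket -> illegal
(4,7): no bracket -> illegal
(5,0): flips 1 -> legal
(5,3): no bracket -> illegal
(5,7): no bracket -> illegal
(6,0): flips 1 -> legal
(6,1): no bracket -> illegal
(6,2): no bracket -> illegal
(6,3): no bracket -> illegal
(6,4): flips 4 -> legal
(6,5): flips 1 -> legal
(6,6): no bracket -> illegal
(6,7): no bracket -> illegal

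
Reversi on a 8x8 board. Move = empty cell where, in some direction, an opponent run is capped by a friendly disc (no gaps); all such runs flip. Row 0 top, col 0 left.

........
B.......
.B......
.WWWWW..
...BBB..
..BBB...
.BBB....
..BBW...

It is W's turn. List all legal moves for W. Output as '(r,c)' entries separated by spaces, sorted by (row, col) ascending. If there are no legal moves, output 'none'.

(0,0): no bracket -> illegal
(0,1): no bracket -> illegal
(1,1): flips 1 -> legal
(1,2): no bracket -> illegal
(2,0): no bracket -> illegal
(2,2): no bracket -> illegal
(3,0): no bracket -> illegal
(3,6): no bracket -> illegal
(4,1): flips 2 -> legal
(4,2): no bracket -> illegal
(4,6): no bracket -> illegal
(5,0): no bracket -> illegal
(5,1): no bracket -> illegal
(5,5): flips 2 -> legal
(5,6): flips 1 -> legal
(6,0): no bracket -> illegal
(6,4): flips 2 -> legal
(6,5): flips 2 -> legal
(7,0): flips 3 -> legal
(7,1): flips 5 -> legal

Answer: (1,1) (4,1) (5,5) (5,6) (6,4) (6,5) (7,0) (7,1)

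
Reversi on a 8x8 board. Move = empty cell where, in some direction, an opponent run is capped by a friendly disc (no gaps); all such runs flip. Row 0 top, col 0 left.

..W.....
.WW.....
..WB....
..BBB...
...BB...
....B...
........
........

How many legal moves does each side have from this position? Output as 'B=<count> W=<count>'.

Answer: B=3 W=4

Derivation:
-- B to move --
(0,0): flips 2 -> legal
(0,1): flips 1 -> legal
(0,3): no bracket -> illegal
(1,0): no bracket -> illegal
(1,3): no bracket -> illegal
(2,0): no bracket -> illegal
(2,1): flips 1 -> legal
(3,1): no bracket -> illegal
B mobility = 3
-- W to move --
(1,3): no bracket -> illegal
(1,4): no bracket -> illegal
(2,1): no bracket -> illegal
(2,4): flips 1 -> legal
(2,5): no bracket -> illegal
(3,1): no bracket -> illegal
(3,5): no bracket -> illegal
(4,1): no bracket -> illegal
(4,2): flips 1 -> legal
(4,5): flips 2 -> legal
(5,2): no bracket -> illegal
(5,3): no bracket -> illegal
(5,5): flips 2 -> legal
(6,3): no bracket -> illegal
(6,4): no bracket -> illegal
(6,5): no bracket -> illegal
W mobility = 4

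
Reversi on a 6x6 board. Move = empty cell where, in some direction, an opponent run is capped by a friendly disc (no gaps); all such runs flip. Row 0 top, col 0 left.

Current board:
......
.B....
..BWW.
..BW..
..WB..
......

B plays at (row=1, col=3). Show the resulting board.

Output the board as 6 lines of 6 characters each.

Place B at (1,3); scan 8 dirs for brackets.
Dir NW: first cell '.' (not opp) -> no flip
Dir N: first cell '.' (not opp) -> no flip
Dir NE: first cell '.' (not opp) -> no flip
Dir W: first cell '.' (not opp) -> no flip
Dir E: first cell '.' (not opp) -> no flip
Dir SW: first cell 'B' (not opp) -> no flip
Dir S: opp run (2,3) (3,3) capped by B -> flip
Dir SE: opp run (2,4), next='.' -> no flip
All flips: (2,3) (3,3)

Answer: ......
.B.B..
..BBW.
..BB..
..WB..
......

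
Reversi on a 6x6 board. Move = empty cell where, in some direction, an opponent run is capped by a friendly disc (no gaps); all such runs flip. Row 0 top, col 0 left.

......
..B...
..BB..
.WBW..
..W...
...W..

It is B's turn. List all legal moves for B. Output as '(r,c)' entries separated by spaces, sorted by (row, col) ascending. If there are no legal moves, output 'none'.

Answer: (3,0) (3,4) (4,0) (4,3) (4,4) (5,2)

Derivation:
(2,0): no bracket -> illegal
(2,1): no bracket -> illegal
(2,4): no bracket -> illegal
(3,0): flips 1 -> legal
(3,4): flips 1 -> legal
(4,0): flips 1 -> legal
(4,1): no bracket -> illegal
(4,3): flips 1 -> legal
(4,4): flips 1 -> legal
(5,1): no bracket -> illegal
(5,2): flips 1 -> legal
(5,4): no bracket -> illegal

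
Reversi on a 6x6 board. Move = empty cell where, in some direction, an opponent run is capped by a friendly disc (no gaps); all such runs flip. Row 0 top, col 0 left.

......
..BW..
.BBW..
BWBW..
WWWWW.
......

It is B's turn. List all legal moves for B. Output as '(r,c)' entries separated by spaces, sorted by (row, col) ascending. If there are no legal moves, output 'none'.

Answer: (0,4) (1,4) (2,4) (3,4) (5,0) (5,1) (5,2) (5,4) (5,5)

Derivation:
(0,2): no bracket -> illegal
(0,3): no bracket -> illegal
(0,4): flips 1 -> legal
(1,4): flips 2 -> legal
(2,0): no bracket -> illegal
(2,4): flips 1 -> legal
(3,4): flips 2 -> legal
(3,5): no bracket -> illegal
(4,5): no bracket -> illegal
(5,0): flips 2 -> legal
(5,1): flips 2 -> legal
(5,2): flips 2 -> legal
(5,3): no bracket -> illegal
(5,4): flips 1 -> legal
(5,5): flips 2 -> legal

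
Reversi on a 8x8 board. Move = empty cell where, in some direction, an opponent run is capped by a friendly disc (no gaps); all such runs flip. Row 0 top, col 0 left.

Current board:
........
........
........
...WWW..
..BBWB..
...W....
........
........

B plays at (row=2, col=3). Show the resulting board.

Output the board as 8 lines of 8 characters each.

Place B at (2,3); scan 8 dirs for brackets.
Dir NW: first cell '.' (not opp) -> no flip
Dir N: first cell '.' (not opp) -> no flip
Dir NE: first cell '.' (not opp) -> no flip
Dir W: first cell '.' (not opp) -> no flip
Dir E: first cell '.' (not opp) -> no flip
Dir SW: first cell '.' (not opp) -> no flip
Dir S: opp run (3,3) capped by B -> flip
Dir SE: opp run (3,4) capped by B -> flip
All flips: (3,3) (3,4)

Answer: ........
........
...B....
...BBW..
..BBWB..
...W....
........
........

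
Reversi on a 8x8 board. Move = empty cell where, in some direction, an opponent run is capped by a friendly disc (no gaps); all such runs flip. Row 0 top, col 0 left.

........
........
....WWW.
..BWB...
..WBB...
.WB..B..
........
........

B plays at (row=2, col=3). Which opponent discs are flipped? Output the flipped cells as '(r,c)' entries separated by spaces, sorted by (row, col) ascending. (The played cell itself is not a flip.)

Answer: (3,3)

Derivation:
Dir NW: first cell '.' (not opp) -> no flip
Dir N: first cell '.' (not opp) -> no flip
Dir NE: first cell '.' (not opp) -> no flip
Dir W: first cell '.' (not opp) -> no flip
Dir E: opp run (2,4) (2,5) (2,6), next='.' -> no flip
Dir SW: first cell 'B' (not opp) -> no flip
Dir S: opp run (3,3) capped by B -> flip
Dir SE: first cell 'B' (not opp) -> no flip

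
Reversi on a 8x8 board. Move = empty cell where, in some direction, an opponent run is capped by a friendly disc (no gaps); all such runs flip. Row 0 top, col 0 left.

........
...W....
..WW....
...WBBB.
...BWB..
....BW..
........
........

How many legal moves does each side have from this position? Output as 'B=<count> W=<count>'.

Answer: B=6 W=9

Derivation:
-- B to move --
(0,2): no bracket -> illegal
(0,3): flips 3 -> legal
(0,4): no bracket -> illegal
(1,1): no bracket -> illegal
(1,2): flips 1 -> legal
(1,4): no bracket -> illegal
(2,1): no bracket -> illegal
(2,4): no bracket -> illegal
(3,1): no bracket -> illegal
(3,2): flips 1 -> legal
(4,2): no bracket -> illegal
(4,6): no bracket -> illegal
(5,3): flips 1 -> legal
(5,6): flips 1 -> legal
(6,4): no bracket -> illegal
(6,5): flips 1 -> legal
(6,6): no bracket -> illegal
B mobility = 6
-- W to move --
(2,4): flips 1 -> legal
(2,5): flips 2 -> legal
(2,6): flips 1 -> legal
(2,7): no bracket -> illegal
(3,2): no bracket -> illegal
(3,7): flips 3 -> legal
(4,2): flips 1 -> legal
(4,6): flips 1 -> legal
(4,7): no bracket -> illegal
(5,2): no bracket -> illegal
(5,3): flips 2 -> legal
(5,6): flips 2 -> legal
(6,3): no bracket -> illegal
(6,4): flips 1 -> legal
(6,5): no bracket -> illegal
W mobility = 9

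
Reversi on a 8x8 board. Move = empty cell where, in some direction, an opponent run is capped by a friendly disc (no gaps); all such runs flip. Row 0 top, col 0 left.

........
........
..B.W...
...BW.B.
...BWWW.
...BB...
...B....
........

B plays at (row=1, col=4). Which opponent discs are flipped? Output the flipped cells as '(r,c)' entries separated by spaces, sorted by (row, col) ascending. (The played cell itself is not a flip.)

Dir NW: first cell '.' (not opp) -> no flip
Dir N: first cell '.' (not opp) -> no flip
Dir NE: first cell '.' (not opp) -> no flip
Dir W: first cell '.' (not opp) -> no flip
Dir E: first cell '.' (not opp) -> no flip
Dir SW: first cell '.' (not opp) -> no flip
Dir S: opp run (2,4) (3,4) (4,4) capped by B -> flip
Dir SE: first cell '.' (not opp) -> no flip

Answer: (2,4) (3,4) (4,4)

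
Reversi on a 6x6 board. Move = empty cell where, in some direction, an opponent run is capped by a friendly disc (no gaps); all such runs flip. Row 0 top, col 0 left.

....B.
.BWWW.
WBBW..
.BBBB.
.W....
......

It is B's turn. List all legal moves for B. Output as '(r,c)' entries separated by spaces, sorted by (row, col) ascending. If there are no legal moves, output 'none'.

(0,1): flips 2 -> legal
(0,2): flips 1 -> legal
(0,3): flips 3 -> legal
(0,5): flips 2 -> legal
(1,0): no bracket -> illegal
(1,5): flips 3 -> legal
(2,4): flips 2 -> legal
(2,5): no bracket -> illegal
(3,0): no bracket -> illegal
(4,0): no bracket -> illegal
(4,2): no bracket -> illegal
(5,0): flips 1 -> legal
(5,1): flips 1 -> legal
(5,2): no bracket -> illegal

Answer: (0,1) (0,2) (0,3) (0,5) (1,5) (2,4) (5,0) (5,1)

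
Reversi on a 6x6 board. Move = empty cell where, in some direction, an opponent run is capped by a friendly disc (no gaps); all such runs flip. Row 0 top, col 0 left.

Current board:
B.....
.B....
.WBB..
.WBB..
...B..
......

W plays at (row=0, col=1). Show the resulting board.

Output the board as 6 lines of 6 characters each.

Answer: BW....
.W....
.WBB..
.WBB..
...B..
......

Derivation:
Place W at (0,1); scan 8 dirs for brackets.
Dir NW: edge -> no flip
Dir N: edge -> no flip
Dir NE: edge -> no flip
Dir W: opp run (0,0), next=edge -> no flip
Dir E: first cell '.' (not opp) -> no flip
Dir SW: first cell '.' (not opp) -> no flip
Dir S: opp run (1,1) capped by W -> flip
Dir SE: first cell '.' (not opp) -> no flip
All flips: (1,1)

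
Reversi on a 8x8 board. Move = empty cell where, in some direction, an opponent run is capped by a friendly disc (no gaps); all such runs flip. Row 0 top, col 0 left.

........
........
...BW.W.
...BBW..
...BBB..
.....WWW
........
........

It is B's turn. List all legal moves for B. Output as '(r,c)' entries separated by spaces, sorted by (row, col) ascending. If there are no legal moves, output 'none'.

Answer: (1,4) (1,5) (1,7) (2,5) (3,6) (6,5) (6,6) (6,7)

Derivation:
(1,3): no bracket -> illegal
(1,4): flips 1 -> legal
(1,5): flips 1 -> legal
(1,6): no bracket -> illegal
(1,7): flips 2 -> legal
(2,5): flips 2 -> legal
(2,7): no bracket -> illegal
(3,6): flips 1 -> legal
(3,7): no bracket -> illegal
(4,6): no bracket -> illegal
(4,7): no bracket -> illegal
(5,4): no bracket -> illegal
(6,4): no bracket -> illegal
(6,5): flips 1 -> legal
(6,6): flips 1 -> legal
(6,7): flips 1 -> legal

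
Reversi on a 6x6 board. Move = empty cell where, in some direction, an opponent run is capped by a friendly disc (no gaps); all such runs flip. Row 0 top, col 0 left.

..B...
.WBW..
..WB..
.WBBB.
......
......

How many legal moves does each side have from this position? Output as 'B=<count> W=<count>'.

-- B to move --
(0,0): flips 2 -> legal
(0,1): no bracket -> illegal
(0,3): flips 1 -> legal
(0,4): no bracket -> illegal
(1,0): flips 1 -> legal
(1,4): flips 1 -> legal
(2,0): flips 1 -> legal
(2,1): flips 1 -> legal
(2,4): flips 1 -> legal
(3,0): flips 1 -> legal
(4,0): no bracket -> illegal
(4,1): no bracket -> illegal
(4,2): no bracket -> illegal
B mobility = 8
-- W to move --
(0,1): no bracket -> illegal
(0,3): no bracket -> illegal
(1,4): no bracket -> illegal
(2,1): no bracket -> illegal
(2,4): flips 1 -> legal
(2,5): no bracket -> illegal
(3,5): flips 3 -> legal
(4,1): no bracket -> illegal
(4,2): flips 1 -> legal
(4,3): flips 2 -> legal
(4,4): flips 1 -> legal
(4,5): no bracket -> illegal
W mobility = 5

Answer: B=8 W=5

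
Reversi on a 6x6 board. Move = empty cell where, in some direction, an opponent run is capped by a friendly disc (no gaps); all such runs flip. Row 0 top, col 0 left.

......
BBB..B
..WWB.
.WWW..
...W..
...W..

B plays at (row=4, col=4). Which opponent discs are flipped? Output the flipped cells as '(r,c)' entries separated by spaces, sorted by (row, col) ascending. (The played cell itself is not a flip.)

Answer: (2,2) (3,3)

Derivation:
Dir NW: opp run (3,3) (2,2) capped by B -> flip
Dir N: first cell '.' (not opp) -> no flip
Dir NE: first cell '.' (not opp) -> no flip
Dir W: opp run (4,3), next='.' -> no flip
Dir E: first cell '.' (not opp) -> no flip
Dir SW: opp run (5,3), next=edge -> no flip
Dir S: first cell '.' (not opp) -> no flip
Dir SE: first cell '.' (not opp) -> no flip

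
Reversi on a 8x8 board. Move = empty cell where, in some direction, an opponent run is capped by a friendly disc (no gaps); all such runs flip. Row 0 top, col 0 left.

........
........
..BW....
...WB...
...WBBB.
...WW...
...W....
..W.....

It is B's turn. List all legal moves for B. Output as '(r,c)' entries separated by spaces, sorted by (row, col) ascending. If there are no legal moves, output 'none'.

(1,2): flips 1 -> legal
(1,3): no bracket -> illegal
(1,4): no bracket -> illegal
(2,4): flips 1 -> legal
(3,2): flips 1 -> legal
(4,2): flips 1 -> legal
(5,2): flips 1 -> legal
(5,5): no bracket -> illegal
(6,1): no bracket -> illegal
(6,2): flips 1 -> legal
(6,4): flips 1 -> legal
(6,5): no bracket -> illegal
(7,1): no bracket -> illegal
(7,3): no bracket -> illegal
(7,4): no bracket -> illegal

Answer: (1,2) (2,4) (3,2) (4,2) (5,2) (6,2) (6,4)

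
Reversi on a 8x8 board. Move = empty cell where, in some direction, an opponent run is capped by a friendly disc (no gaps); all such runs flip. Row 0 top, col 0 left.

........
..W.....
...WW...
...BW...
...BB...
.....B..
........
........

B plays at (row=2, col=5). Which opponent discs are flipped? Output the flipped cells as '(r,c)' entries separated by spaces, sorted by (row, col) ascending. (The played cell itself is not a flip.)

Dir NW: first cell '.' (not opp) -> no flip
Dir N: first cell '.' (not opp) -> no flip
Dir NE: first cell '.' (not opp) -> no flip
Dir W: opp run (2,4) (2,3), next='.' -> no flip
Dir E: first cell '.' (not opp) -> no flip
Dir SW: opp run (3,4) capped by B -> flip
Dir S: first cell '.' (not opp) -> no flip
Dir SE: first cell '.' (not opp) -> no flip

Answer: (3,4)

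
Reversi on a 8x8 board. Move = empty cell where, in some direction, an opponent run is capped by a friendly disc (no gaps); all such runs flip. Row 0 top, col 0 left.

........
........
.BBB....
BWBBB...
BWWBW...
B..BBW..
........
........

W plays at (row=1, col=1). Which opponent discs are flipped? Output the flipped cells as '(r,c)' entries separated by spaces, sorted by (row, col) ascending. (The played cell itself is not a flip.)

Answer: (2,1) (2,2) (3,3)

Derivation:
Dir NW: first cell '.' (not opp) -> no flip
Dir N: first cell '.' (not opp) -> no flip
Dir NE: first cell '.' (not opp) -> no flip
Dir W: first cell '.' (not opp) -> no flip
Dir E: first cell '.' (not opp) -> no flip
Dir SW: first cell '.' (not opp) -> no flip
Dir S: opp run (2,1) capped by W -> flip
Dir SE: opp run (2,2) (3,3) capped by W -> flip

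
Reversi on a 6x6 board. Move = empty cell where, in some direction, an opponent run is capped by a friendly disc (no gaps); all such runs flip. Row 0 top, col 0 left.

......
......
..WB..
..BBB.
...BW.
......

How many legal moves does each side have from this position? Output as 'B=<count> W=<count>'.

-- B to move --
(1,1): flips 1 -> legal
(1,2): flips 1 -> legal
(1,3): no bracket -> illegal
(2,1): flips 1 -> legal
(3,1): no bracket -> illegal
(3,5): no bracket -> illegal
(4,5): flips 1 -> legal
(5,3): no bracket -> illegal
(5,4): flips 1 -> legal
(5,5): flips 1 -> legal
B mobility = 6
-- W to move --
(1,2): no bracket -> illegal
(1,3): no bracket -> illegal
(1,4): no bracket -> illegal
(2,1): no bracket -> illegal
(2,4): flips 2 -> legal
(2,5): no bracket -> illegal
(3,1): no bracket -> illegal
(3,5): no bracket -> illegal
(4,1): no bracket -> illegal
(4,2): flips 2 -> legal
(4,5): no bracket -> illegal
(5,2): no bracket -> illegal
(5,3): no bracket -> illegal
(5,4): no bracket -> illegal
W mobility = 2

Answer: B=6 W=2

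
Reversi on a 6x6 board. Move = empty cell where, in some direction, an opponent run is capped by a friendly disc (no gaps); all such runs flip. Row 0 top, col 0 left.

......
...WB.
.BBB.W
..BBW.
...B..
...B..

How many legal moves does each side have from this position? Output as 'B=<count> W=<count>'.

-- B to move --
(0,2): no bracket -> illegal
(0,3): flips 1 -> legal
(0,4): flips 1 -> legal
(1,2): flips 1 -> legal
(1,5): no bracket -> illegal
(2,4): no bracket -> illegal
(3,5): flips 1 -> legal
(4,4): no bracket -> illegal
(4,5): flips 1 -> legal
B mobility = 5
-- W to move --
(0,3): flips 1 -> legal
(0,4): no bracket -> illegal
(0,5): no bracket -> illegal
(1,0): no bracket -> illegal
(1,1): no bracket -> illegal
(1,2): flips 1 -> legal
(1,5): flips 1 -> legal
(2,0): no bracket -> illegal
(2,4): no bracket -> illegal
(3,0): no bracket -> illegal
(3,1): flips 3 -> legal
(4,1): no bracket -> illegal
(4,2): no bracket -> illegal
(4,4): no bracket -> illegal
(5,2): flips 1 -> legal
(5,4): no bracket -> illegal
W mobility = 5

Answer: B=5 W=5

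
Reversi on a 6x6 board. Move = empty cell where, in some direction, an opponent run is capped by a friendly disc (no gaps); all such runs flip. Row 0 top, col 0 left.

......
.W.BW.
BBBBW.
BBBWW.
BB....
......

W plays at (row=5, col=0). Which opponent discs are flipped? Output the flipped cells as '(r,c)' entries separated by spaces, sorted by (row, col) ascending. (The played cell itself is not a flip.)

Answer: (2,3) (3,2) (4,1)

Derivation:
Dir NW: edge -> no flip
Dir N: opp run (4,0) (3,0) (2,0), next='.' -> no flip
Dir NE: opp run (4,1) (3,2) (2,3) capped by W -> flip
Dir W: edge -> no flip
Dir E: first cell '.' (not opp) -> no flip
Dir SW: edge -> no flip
Dir S: edge -> no flip
Dir SE: edge -> no flip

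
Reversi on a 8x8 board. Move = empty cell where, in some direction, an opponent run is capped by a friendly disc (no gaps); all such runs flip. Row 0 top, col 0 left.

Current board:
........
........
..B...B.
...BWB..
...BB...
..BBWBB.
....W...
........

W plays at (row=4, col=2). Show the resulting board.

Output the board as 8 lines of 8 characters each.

Answer: ........
........
..B...B.
...BWB..
..WBB...
..BWWBB.
....W...
........

Derivation:
Place W at (4,2); scan 8 dirs for brackets.
Dir NW: first cell '.' (not opp) -> no flip
Dir N: first cell '.' (not opp) -> no flip
Dir NE: opp run (3,3), next='.' -> no flip
Dir W: first cell '.' (not opp) -> no flip
Dir E: opp run (4,3) (4,4), next='.' -> no flip
Dir SW: first cell '.' (not opp) -> no flip
Dir S: opp run (5,2), next='.' -> no flip
Dir SE: opp run (5,3) capped by W -> flip
All flips: (5,3)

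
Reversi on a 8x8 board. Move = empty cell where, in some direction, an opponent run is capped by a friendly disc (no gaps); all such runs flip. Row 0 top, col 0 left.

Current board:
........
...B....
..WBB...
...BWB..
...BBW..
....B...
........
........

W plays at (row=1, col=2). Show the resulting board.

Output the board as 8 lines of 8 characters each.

Place W at (1,2); scan 8 dirs for brackets.
Dir NW: first cell '.' (not opp) -> no flip
Dir N: first cell '.' (not opp) -> no flip
Dir NE: first cell '.' (not opp) -> no flip
Dir W: first cell '.' (not opp) -> no flip
Dir E: opp run (1,3), next='.' -> no flip
Dir SW: first cell '.' (not opp) -> no flip
Dir S: first cell 'W' (not opp) -> no flip
Dir SE: opp run (2,3) capped by W -> flip
All flips: (2,3)

Answer: ........
..WB....
..WWB...
...BWB..
...BBW..
....B...
........
........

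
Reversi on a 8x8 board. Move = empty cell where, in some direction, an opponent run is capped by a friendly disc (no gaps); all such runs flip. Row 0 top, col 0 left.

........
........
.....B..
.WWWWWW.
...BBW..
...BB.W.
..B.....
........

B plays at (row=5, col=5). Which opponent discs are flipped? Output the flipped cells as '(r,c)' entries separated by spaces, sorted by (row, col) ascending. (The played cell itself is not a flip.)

Answer: (3,5) (4,5)

Derivation:
Dir NW: first cell 'B' (not opp) -> no flip
Dir N: opp run (4,5) (3,5) capped by B -> flip
Dir NE: first cell '.' (not opp) -> no flip
Dir W: first cell 'B' (not opp) -> no flip
Dir E: opp run (5,6), next='.' -> no flip
Dir SW: first cell '.' (not opp) -> no flip
Dir S: first cell '.' (not opp) -> no flip
Dir SE: first cell '.' (not opp) -> no flip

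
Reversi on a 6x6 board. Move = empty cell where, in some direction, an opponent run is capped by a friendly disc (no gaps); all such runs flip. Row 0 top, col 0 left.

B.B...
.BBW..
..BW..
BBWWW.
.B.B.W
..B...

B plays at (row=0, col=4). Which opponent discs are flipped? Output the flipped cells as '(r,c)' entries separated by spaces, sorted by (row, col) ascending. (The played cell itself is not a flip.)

Dir NW: edge -> no flip
Dir N: edge -> no flip
Dir NE: edge -> no flip
Dir W: first cell '.' (not opp) -> no flip
Dir E: first cell '.' (not opp) -> no flip
Dir SW: opp run (1,3) capped by B -> flip
Dir S: first cell '.' (not opp) -> no flip
Dir SE: first cell '.' (not opp) -> no flip

Answer: (1,3)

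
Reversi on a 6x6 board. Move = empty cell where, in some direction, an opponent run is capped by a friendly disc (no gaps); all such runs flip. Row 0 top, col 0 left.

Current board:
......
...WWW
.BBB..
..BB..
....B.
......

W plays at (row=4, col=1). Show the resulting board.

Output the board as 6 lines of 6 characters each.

Place W at (4,1); scan 8 dirs for brackets.
Dir NW: first cell '.' (not opp) -> no flip
Dir N: first cell '.' (not opp) -> no flip
Dir NE: opp run (3,2) (2,3) capped by W -> flip
Dir W: first cell '.' (not opp) -> no flip
Dir E: first cell '.' (not opp) -> no flip
Dir SW: first cell '.' (not opp) -> no flip
Dir S: first cell '.' (not opp) -> no flip
Dir SE: first cell '.' (not opp) -> no flip
All flips: (2,3) (3,2)

Answer: ......
...WWW
.BBW..
..WB..
.W..B.
......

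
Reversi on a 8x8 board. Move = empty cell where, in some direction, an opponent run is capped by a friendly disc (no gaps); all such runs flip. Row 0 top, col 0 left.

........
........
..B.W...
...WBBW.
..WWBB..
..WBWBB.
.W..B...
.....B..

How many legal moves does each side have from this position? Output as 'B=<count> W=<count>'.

Answer: B=11 W=7

Derivation:
-- B to move --
(1,3): flips 1 -> legal
(1,4): flips 1 -> legal
(1,5): no bracket -> illegal
(2,3): flips 2 -> legal
(2,5): no bracket -> illegal
(2,6): no bracket -> illegal
(2,7): flips 1 -> legal
(3,1): flips 1 -> legal
(3,2): flips 1 -> legal
(3,7): flips 1 -> legal
(4,1): flips 2 -> legal
(4,6): no bracket -> illegal
(4,7): no bracket -> illegal
(5,0): no bracket -> illegal
(5,1): flips 1 -> legal
(6,0): no bracket -> illegal
(6,2): no bracket -> illegal
(6,3): flips 1 -> legal
(6,5): no bracket -> illegal
(7,0): flips 3 -> legal
(7,1): no bracket -> illegal
(7,2): no bracket -> illegal
B mobility = 11
-- W to move --
(1,1): flips 1 -> legal
(1,2): no bracket -> illegal
(1,3): no bracket -> illegal
(2,1): no bracket -> illegal
(2,3): no bracket -> illegal
(2,5): flips 1 -> legal
(2,6): no bracket -> illegal
(3,1): no bracket -> illegal
(3,2): no bracket -> illegal
(4,6): flips 3 -> legal
(4,7): no bracket -> illegal
(5,7): flips 2 -> legal
(6,2): no bracket -> illegal
(6,3): flips 1 -> legal
(6,5): no bracket -> illegal
(6,6): flips 2 -> legal
(6,7): no bracket -> illegal
(7,3): no bracket -> illegal
(7,4): flips 1 -> legal
(7,6): no bracket -> illegal
W mobility = 7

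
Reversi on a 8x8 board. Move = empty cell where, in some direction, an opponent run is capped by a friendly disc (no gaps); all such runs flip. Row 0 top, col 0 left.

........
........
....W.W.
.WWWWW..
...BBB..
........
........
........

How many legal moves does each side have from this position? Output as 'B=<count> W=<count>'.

-- B to move --
(1,3): no bracket -> illegal
(1,4): flips 2 -> legal
(1,5): no bracket -> illegal
(1,6): no bracket -> illegal
(1,7): flips 2 -> legal
(2,0): no bracket -> illegal
(2,1): flips 1 -> legal
(2,2): flips 1 -> legal
(2,3): flips 2 -> legal
(2,5): flips 2 -> legal
(2,7): no bracket -> illegal
(3,0): no bracket -> illegal
(3,6): no bracket -> illegal
(3,7): no bracket -> illegal
(4,0): no bracket -> illegal
(4,1): no bracket -> illegal
(4,2): no bracket -> illegal
(4,6): no bracket -> illegal
B mobility = 6
-- W to move --
(3,6): no bracket -> illegal
(4,2): no bracket -> illegal
(4,6): no bracket -> illegal
(5,2): flips 1 -> legal
(5,3): flips 2 -> legal
(5,4): flips 2 -> legal
(5,5): flips 2 -> legal
(5,6): flips 1 -> legal
W mobility = 5

Answer: B=6 W=5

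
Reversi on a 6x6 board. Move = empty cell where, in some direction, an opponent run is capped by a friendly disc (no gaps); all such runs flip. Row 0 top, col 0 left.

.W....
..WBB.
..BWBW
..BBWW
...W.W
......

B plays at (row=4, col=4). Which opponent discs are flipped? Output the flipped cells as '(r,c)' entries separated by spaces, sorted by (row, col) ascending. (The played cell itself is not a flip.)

Answer: (3,4)

Derivation:
Dir NW: first cell 'B' (not opp) -> no flip
Dir N: opp run (3,4) capped by B -> flip
Dir NE: opp run (3,5), next=edge -> no flip
Dir W: opp run (4,3), next='.' -> no flip
Dir E: opp run (4,5), next=edge -> no flip
Dir SW: first cell '.' (not opp) -> no flip
Dir S: first cell '.' (not opp) -> no flip
Dir SE: first cell '.' (not opp) -> no flip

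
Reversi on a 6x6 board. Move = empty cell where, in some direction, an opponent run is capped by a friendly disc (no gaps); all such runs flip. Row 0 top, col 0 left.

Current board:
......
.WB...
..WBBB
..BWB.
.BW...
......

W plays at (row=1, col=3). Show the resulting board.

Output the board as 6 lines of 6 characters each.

Place W at (1,3); scan 8 dirs for brackets.
Dir NW: first cell '.' (not opp) -> no flip
Dir N: first cell '.' (not opp) -> no flip
Dir NE: first cell '.' (not opp) -> no flip
Dir W: opp run (1,2) capped by W -> flip
Dir E: first cell '.' (not opp) -> no flip
Dir SW: first cell 'W' (not opp) -> no flip
Dir S: opp run (2,3) capped by W -> flip
Dir SE: opp run (2,4), next='.' -> no flip
All flips: (1,2) (2,3)

Answer: ......
.WWW..
..WWBB
..BWB.
.BW...
......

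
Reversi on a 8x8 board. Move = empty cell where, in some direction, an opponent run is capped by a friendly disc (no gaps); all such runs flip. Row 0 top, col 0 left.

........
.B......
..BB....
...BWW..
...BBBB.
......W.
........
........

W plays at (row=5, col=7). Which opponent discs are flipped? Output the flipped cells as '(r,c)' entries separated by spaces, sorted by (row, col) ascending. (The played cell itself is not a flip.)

Answer: (4,6)

Derivation:
Dir NW: opp run (4,6) capped by W -> flip
Dir N: first cell '.' (not opp) -> no flip
Dir NE: edge -> no flip
Dir W: first cell 'W' (not opp) -> no flip
Dir E: edge -> no flip
Dir SW: first cell '.' (not opp) -> no flip
Dir S: first cell '.' (not opp) -> no flip
Dir SE: edge -> no flip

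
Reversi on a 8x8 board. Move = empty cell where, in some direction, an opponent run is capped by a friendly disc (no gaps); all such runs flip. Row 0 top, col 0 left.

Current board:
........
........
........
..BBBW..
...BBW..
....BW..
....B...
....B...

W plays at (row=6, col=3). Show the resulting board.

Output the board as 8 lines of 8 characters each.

Answer: ........
........
........
..BBBW..
...BBW..
....WW..
...WB...
....B...

Derivation:
Place W at (6,3); scan 8 dirs for brackets.
Dir NW: first cell '.' (not opp) -> no flip
Dir N: first cell '.' (not opp) -> no flip
Dir NE: opp run (5,4) capped by W -> flip
Dir W: first cell '.' (not opp) -> no flip
Dir E: opp run (6,4), next='.' -> no flip
Dir SW: first cell '.' (not opp) -> no flip
Dir S: first cell '.' (not opp) -> no flip
Dir SE: opp run (7,4), next=edge -> no flip
All flips: (5,4)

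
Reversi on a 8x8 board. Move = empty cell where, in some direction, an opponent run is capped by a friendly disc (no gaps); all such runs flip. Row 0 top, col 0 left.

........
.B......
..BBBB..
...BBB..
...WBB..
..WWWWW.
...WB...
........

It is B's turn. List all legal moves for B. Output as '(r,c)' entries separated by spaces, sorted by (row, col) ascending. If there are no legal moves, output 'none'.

(3,2): no bracket -> illegal
(4,1): no bracket -> illegal
(4,2): flips 2 -> legal
(4,6): flips 1 -> legal
(4,7): no bracket -> illegal
(5,1): no bracket -> illegal
(5,7): no bracket -> illegal
(6,1): flips 2 -> legal
(6,2): flips 2 -> legal
(6,5): flips 1 -> legal
(6,6): flips 1 -> legal
(6,7): flips 1 -> legal
(7,2): flips 2 -> legal
(7,3): flips 3 -> legal
(7,4): no bracket -> illegal

Answer: (4,2) (4,6) (6,1) (6,2) (6,5) (6,6) (6,7) (7,2) (7,3)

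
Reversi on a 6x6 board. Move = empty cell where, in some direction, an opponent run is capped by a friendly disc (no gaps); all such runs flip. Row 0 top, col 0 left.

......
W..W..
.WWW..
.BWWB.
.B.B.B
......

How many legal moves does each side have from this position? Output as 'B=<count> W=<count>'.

Answer: B=5 W=7

Derivation:
-- B to move --
(0,0): no bracket -> illegal
(0,1): no bracket -> illegal
(0,2): no bracket -> illegal
(0,3): flips 3 -> legal
(0,4): flips 2 -> legal
(1,1): flips 1 -> legal
(1,2): flips 1 -> legal
(1,4): flips 2 -> legal
(2,0): no bracket -> illegal
(2,4): no bracket -> illegal
(3,0): no bracket -> illegal
(4,2): no bracket -> illegal
(4,4): no bracket -> illegal
B mobility = 5
-- W to move --
(2,0): no bracket -> illegal
(2,4): no bracket -> illegal
(2,5): no bracket -> illegal
(3,0): flips 1 -> legal
(3,5): flips 1 -> legal
(4,0): flips 1 -> legal
(4,2): no bracket -> illegal
(4,4): no bracket -> illegal
(5,0): flips 1 -> legal
(5,1): flips 2 -> legal
(5,2): no bracket -> illegal
(5,3): flips 1 -> legal
(5,4): flips 1 -> legal
(5,5): no bracket -> illegal
W mobility = 7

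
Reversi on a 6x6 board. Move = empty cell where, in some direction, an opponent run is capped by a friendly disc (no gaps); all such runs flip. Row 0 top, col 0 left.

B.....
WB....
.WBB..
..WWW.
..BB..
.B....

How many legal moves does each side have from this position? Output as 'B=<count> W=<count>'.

-- B to move --
(0,1): no bracket -> illegal
(1,2): no bracket -> illegal
(2,0): flips 2 -> legal
(2,4): flips 1 -> legal
(2,5): flips 1 -> legal
(3,0): no bracket -> illegal
(3,1): flips 1 -> legal
(3,5): no bracket -> illegal
(4,1): flips 1 -> legal
(4,4): flips 1 -> legal
(4,5): flips 1 -> legal
B mobility = 7
-- W to move --
(0,1): flips 1 -> legal
(0,2): no bracket -> illegal
(1,2): flips 3 -> legal
(1,3): flips 1 -> legal
(1,4): flips 1 -> legal
(2,0): no bracket -> illegal
(2,4): flips 2 -> legal
(3,1): no bracket -> illegal
(4,0): no bracket -> illegal
(4,1): no bracket -> illegal
(4,4): no bracket -> illegal
(5,0): no bracket -> illegal
(5,2): flips 2 -> legal
(5,3): flips 1 -> legal
(5,4): flips 1 -> legal
W mobility = 8

Answer: B=7 W=8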